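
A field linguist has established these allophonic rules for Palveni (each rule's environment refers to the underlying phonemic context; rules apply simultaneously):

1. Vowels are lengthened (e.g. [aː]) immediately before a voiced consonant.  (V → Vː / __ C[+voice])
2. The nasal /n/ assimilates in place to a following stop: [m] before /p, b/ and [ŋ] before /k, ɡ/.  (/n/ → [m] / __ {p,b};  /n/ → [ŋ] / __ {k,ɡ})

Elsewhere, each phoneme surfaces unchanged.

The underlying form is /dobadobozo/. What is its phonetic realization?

/o/ — between /d/ and /b/, before a voiced consonant — surfaces as [oː] (rule 1).
/a/ — between /b/ and /d/, before a voiced consonant — surfaces as [aː] (rule 1).
Rule 1 applies to /o/ (between /d/ and /b/: before a voiced consonant) → [oː].
Rule 1 applies to /o/ (between /b/ and /z/: before a voiced consonant) → [oː].
/o/ (word-final) is in the target of rule 1 but the environment (before a voiced consonant) is not met → [o].

[doːbaːdoːboːzo]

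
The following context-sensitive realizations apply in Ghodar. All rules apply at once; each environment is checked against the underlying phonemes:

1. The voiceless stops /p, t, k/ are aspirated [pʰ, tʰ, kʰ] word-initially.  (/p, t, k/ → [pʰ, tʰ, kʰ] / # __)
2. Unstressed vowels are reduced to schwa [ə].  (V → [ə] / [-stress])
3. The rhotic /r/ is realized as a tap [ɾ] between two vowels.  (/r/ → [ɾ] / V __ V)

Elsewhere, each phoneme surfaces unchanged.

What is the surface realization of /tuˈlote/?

[tʰəˈlotə]

Rule 1 applies to /t/ (word-initial: word-initially) → [tʰ].
/u/ (between /t/ and /l/): in an unstressed syllable, so rule 2 applies → [ə].
/o/ (between /l/ and /t/) is in the target of rule 2 but the environment (in an unstressed syllable) is not met → [o].
/t/ (between /o/ and /e/) is in the target of rule 1 but the environment (word-initially) is not met → [t].
/e/ — word-final, in an unstressed syllable — surfaces as [ə] (rule 2).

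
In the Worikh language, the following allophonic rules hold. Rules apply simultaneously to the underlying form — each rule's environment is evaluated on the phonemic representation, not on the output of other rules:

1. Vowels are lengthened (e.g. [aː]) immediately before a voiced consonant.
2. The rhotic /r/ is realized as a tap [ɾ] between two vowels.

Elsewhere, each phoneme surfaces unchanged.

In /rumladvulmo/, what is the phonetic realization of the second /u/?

[uː]

/u/ (between /v/ and /l/): before a voiced consonant, so rule 1 applies → [uː].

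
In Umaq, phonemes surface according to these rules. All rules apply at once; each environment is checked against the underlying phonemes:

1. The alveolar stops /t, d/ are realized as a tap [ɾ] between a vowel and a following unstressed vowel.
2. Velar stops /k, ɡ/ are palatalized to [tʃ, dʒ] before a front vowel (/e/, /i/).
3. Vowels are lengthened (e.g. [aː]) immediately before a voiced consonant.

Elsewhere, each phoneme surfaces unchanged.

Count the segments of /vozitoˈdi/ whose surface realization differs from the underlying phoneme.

3

Segments that undergo a rule: /o/ → [oː] (rule 3); /t/ → [ɾ] (rule 1); /o/ → [oː] (rule 3).
All other segments surface unchanged.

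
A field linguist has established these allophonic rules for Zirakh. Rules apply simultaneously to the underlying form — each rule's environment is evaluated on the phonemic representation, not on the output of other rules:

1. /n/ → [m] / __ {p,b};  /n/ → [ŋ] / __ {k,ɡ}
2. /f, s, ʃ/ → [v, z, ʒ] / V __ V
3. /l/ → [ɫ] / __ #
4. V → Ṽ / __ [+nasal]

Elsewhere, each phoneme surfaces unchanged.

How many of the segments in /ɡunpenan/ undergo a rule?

Segments that undergo a rule: /u/ → [ũ] (rule 4); /n/ → [m] (rule 1); /e/ → [ẽ] (rule 4); /a/ → [ã] (rule 4).
All other segments surface unchanged.

4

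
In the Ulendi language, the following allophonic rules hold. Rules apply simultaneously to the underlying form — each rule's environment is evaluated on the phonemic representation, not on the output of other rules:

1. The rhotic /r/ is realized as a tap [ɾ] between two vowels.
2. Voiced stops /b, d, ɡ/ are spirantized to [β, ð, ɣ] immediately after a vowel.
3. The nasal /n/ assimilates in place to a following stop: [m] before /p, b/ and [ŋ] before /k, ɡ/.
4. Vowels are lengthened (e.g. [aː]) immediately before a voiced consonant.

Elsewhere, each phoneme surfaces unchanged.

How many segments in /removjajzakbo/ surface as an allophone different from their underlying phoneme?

Segments that undergo a rule: /e/ → [eː] (rule 4); /o/ → [oː] (rule 4); /a/ → [aː] (rule 4).
All other segments surface unchanged.

3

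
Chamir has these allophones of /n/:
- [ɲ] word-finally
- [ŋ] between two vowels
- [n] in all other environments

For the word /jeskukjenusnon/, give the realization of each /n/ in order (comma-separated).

[ŋ], [n], [ɲ]

Occurrence 1 (position 9): between two vowels → [ŋ].
Occurrence 2 (position 12): no conditioning environment matches → elsewhere allophone [n].
Occurrence 3 (position 14): word-finally → [ɲ].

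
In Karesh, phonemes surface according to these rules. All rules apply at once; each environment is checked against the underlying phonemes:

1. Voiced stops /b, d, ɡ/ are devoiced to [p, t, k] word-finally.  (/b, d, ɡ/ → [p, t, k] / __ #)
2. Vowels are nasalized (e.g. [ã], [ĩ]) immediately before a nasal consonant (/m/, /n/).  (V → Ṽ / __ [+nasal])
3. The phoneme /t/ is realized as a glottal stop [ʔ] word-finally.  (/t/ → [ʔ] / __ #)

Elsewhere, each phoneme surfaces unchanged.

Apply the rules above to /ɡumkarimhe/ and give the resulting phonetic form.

[ɡũmkarĩmhe]

/ɡ/ (word-initial): rule 1 targets it, but not word-finally → unchanged [ɡ].
/u/ — between /ɡ/ and /m/, before a nasal consonant — surfaces as [ũ] (rule 2).
/m/ stays [m].
/k/ (between /m/ and /a/) is unaffected → [k].
/a/ (between /k/ and /r/) is in the target of rule 2 but the environment (before a nasal consonant) is not met → [a].
/r/ — not in any rule's target class → [r].
Rule 2 applies to /i/ (between /r/ and /m/: before a nasal consonant) → [ĩ].
/m/ (between /i/ and /h/) is unaffected → [m].
/h/ (between /m/ and /e/) is unaffected → [h].
/e/ — word-final; rule 2 does not apply here → [e].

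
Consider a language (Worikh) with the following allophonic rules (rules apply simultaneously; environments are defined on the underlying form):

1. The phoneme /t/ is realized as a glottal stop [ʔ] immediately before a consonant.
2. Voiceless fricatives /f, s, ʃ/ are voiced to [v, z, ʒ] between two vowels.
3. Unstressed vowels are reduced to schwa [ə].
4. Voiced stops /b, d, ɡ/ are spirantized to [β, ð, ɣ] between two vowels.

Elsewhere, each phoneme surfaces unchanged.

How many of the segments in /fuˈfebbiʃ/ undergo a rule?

3

Segments that undergo a rule: /u/ → [ə] (rule 3); /f/ → [v] (rule 2); /i/ → [ə] (rule 3).
All other segments surface unchanged.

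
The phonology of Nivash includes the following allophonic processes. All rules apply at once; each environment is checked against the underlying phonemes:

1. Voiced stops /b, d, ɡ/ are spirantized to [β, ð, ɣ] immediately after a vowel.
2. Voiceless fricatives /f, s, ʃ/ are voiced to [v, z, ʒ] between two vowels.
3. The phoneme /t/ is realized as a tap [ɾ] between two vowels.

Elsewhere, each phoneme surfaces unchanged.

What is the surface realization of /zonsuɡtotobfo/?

/z/ (word-initial) is unaffected → [z].
/o/ — not in any rule's target class → [o].
/n/ (between /o/ and /s/) is unaffected → [n].
/s/ (between /n/ and /u/) is in the target of rule 2 but the environment (between two vowels) is not met → [s].
/u/ (between /s/ and /ɡ/): no rule targets it → [u].
/ɡ/ (between /u/ and /t/) occurs immediately after a vowel → [ɣ] by rule 1.
/t/ — between /ɡ/ and /o/; rule 3 does not apply here → [t].
/o/ (between /t/ and /t/): no rule targets it → [o].
/t/ (between /o/ and /o/): between two vowels, so rule 3 applies → [ɾ].
/o/ (between /t/ and /b/): no rule targets it → [o].
/b/ — between /o/ and /f/, immediately after a vowel — surfaces as [β] (rule 1).
/f/ (between /b/ and /o/): rule 2 targets it, but not between two vowels → unchanged [f].
/o/ (word-final): no rule targets it → [o].

[zonsuɣtoɾoβfo]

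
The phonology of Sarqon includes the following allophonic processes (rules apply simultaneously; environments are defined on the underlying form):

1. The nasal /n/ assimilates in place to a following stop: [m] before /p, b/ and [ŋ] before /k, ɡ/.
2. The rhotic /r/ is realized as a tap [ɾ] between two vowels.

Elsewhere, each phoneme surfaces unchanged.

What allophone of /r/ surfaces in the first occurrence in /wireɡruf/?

[ɾ]

/r/ meets the environment for rule 2 (between two vowels) → [ɾ].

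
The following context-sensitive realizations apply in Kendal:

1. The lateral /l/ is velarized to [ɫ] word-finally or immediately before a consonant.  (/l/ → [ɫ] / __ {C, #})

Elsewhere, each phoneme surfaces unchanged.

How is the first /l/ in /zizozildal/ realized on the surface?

[ɫ]

/l/ (between /i/ and /d/) occurs word-finally or immediately before a consonant → [ɫ] by rule 1.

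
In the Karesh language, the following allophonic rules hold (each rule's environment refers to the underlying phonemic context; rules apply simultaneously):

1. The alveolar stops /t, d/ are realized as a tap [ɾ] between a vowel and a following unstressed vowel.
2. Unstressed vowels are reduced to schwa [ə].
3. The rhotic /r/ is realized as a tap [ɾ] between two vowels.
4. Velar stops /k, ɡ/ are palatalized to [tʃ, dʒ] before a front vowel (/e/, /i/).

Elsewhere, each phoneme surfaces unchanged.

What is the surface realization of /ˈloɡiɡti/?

/o/ (between /l/ and /ɡ/): rule 2 targets it, but not in an unstressed syllable → unchanged [o].
/ɡ/ meets the environment for rule 4 (before a front vowel) → [dʒ].
/i/ (between /ɡ/ and /ɡ/): in an unstressed syllable, so rule 2 applies → [ə].
/ɡ/ — between /i/ and /t/; rule 4 does not apply here → [ɡ].
/t/ (between /ɡ/ and /i/) is in the target of rule 1 but the environment (between a vowel and a following unstressed vowel) is not met → [t].
/i/ (word-final) occurs in an unstressed syllable → [ə] by rule 2.

[ˈlodʒəɡtə]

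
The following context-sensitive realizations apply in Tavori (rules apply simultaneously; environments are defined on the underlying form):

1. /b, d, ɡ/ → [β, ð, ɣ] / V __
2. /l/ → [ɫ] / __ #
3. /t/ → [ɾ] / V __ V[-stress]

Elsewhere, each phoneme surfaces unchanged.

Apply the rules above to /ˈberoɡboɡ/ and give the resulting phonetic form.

/b/ — word-initial; rule 1 does not apply here → [b].
/e/ (between /b/ and /r/): no rule targets it → [e].
/r/ stays [r].
/o/ stays [o].
Rule 1 applies to /ɡ/ (between /o/ and /b/: immediately after a vowel) → [ɣ].
/b/ (between /ɡ/ and /o/) is in the target of rule 1 but the environment (immediately after a vowel) is not met → [b].
/o/ — not in any rule's target class → [o].
/ɡ/ (word-final): immediately after a vowel, so rule 1 applies → [ɣ].

[ˈberoɣboɣ]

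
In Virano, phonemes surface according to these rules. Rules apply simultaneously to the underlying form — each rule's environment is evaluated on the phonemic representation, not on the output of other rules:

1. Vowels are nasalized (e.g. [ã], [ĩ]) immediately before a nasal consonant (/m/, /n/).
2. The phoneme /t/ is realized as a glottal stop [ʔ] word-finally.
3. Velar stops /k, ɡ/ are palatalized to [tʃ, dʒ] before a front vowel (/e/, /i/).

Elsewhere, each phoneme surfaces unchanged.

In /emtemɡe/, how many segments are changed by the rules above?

Segments that undergo a rule: /e/ → [ẽ] (rule 1); /e/ → [ẽ] (rule 1); /ɡ/ → [dʒ] (rule 3).
All other segments surface unchanged.

3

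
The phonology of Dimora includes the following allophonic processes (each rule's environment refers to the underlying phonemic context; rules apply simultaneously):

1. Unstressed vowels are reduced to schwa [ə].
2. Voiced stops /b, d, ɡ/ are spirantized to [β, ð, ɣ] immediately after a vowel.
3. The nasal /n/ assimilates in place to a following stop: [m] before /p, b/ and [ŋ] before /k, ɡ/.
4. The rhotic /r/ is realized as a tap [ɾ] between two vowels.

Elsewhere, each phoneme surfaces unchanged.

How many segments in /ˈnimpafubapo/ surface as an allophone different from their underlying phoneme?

Segments that undergo a rule: /a/ → [ə] (rule 1); /u/ → [ə] (rule 1); /b/ → [β] (rule 2); /a/ → [ə] (rule 1); /o/ → [ə] (rule 1).
All other segments surface unchanged.

5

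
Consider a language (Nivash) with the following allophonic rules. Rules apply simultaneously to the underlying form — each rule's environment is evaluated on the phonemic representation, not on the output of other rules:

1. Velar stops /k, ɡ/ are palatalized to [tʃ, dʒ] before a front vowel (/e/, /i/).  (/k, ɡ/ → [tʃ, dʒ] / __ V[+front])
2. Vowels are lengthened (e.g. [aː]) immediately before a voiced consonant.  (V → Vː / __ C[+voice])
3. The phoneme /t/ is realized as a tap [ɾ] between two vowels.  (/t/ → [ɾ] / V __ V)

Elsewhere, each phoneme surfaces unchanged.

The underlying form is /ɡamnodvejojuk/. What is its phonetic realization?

/ɡ/ (word-initial): rule 1 targets it, but not before a front vowel → unchanged [ɡ].
/a/ (between /ɡ/ and /m/): before a voiced consonant, so rule 2 applies → [aː].
Rule 2 applies to /o/ (between /n/ and /d/: before a voiced consonant) → [oː].
/e/ — between /v/ and /j/, before a voiced consonant — surfaces as [eː] (rule 2).
/o/ (between /j/ and /j/): before a voiced consonant, so rule 2 applies → [oː].
/u/ — between /j/ and /k/; rule 2 does not apply here → [u].
/k/ (word-final): rule 1 targets it, but not before a front vowel → unchanged [k].

[ɡaːmnoːdveːjoːjuk]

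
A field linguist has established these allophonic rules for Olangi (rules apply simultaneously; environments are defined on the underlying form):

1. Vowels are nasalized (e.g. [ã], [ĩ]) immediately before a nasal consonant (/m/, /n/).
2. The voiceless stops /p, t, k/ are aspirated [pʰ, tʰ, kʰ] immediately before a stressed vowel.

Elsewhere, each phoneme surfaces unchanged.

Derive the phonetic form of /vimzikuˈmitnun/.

[vĩmzikũˈmitnũn]

/v/ stays [v].
/i/ meets the environment for rule 1 (before a nasal consonant) → [ĩ].
/m/ — not in any rule's target class → [m].
/z/ stays [z].
/i/ — between /z/ and /k/; rule 1 does not apply here → [i].
/k/ — between /i/ and /u/; rule 2 does not apply here → [k].
/u/ — between /k/ and /m/, before a nasal consonant — surfaces as [ũ] (rule 1).
/m/ stays [m].
/i/ (between /m/ and /t/) fails the environment for rule 1, so it stays [i].
/t/ (between /i/ and /n/) is in the target of rule 2 but the environment (immediately before a stressed vowel) is not met → [t].
/n/ (between /t/ and /u/) is unaffected → [n].
/u/ (between /n/ and /n/): before a nasal consonant, so rule 1 applies → [ũ].
/n/ stays [n].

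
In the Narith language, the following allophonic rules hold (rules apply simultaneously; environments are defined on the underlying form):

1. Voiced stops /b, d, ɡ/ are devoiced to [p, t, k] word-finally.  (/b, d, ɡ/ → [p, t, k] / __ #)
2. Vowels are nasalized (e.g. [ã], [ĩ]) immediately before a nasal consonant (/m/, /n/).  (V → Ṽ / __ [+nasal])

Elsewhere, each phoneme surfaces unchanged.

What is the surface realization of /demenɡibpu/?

/d/ (word-initial) is in the target of rule 1 but the environment (word-finally) is not met → [d].
/e/ meets the environment for rule 2 (before a nasal consonant) → [ẽ].
/e/ — between /m/ and /n/, before a nasal consonant — surfaces as [ẽ] (rule 2).
/ɡ/ (between /n/ and /i/): rule 1 targets it, but not word-finally → unchanged [ɡ].
/i/ (between /ɡ/ and /b/): rule 2 targets it, but not before a nasal consonant → unchanged [i].
/b/ (between /i/ and /p/) is in the target of rule 1 but the environment (word-finally) is not met → [b].
/u/ (word-final) fails the environment for rule 2, so it stays [u].

[dẽmẽnɡibpu]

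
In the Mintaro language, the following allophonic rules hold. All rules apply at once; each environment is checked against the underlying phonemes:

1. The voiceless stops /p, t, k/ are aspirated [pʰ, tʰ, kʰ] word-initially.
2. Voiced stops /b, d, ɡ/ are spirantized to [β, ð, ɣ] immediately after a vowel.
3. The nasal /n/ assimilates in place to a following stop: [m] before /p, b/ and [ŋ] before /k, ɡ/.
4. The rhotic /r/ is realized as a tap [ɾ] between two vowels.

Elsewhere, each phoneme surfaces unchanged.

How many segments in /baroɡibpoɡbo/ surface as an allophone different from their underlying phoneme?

Segments that undergo a rule: /r/ → [ɾ] (rule 4); /ɡ/ → [ɣ] (rule 2); /b/ → [β] (rule 2); /ɡ/ → [ɣ] (rule 2).
All other segments surface unchanged.

4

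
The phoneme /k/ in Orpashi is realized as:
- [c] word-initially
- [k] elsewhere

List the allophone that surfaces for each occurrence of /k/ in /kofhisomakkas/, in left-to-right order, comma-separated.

Occurrence 1 (position 1): word-initially → [c].
Occurrence 2 (position 10): no conditioning environment matches → elsewhere allophone [k].
Occurrence 3 (position 11): no conditioning environment matches → elsewhere allophone [k].

[c], [k], [k]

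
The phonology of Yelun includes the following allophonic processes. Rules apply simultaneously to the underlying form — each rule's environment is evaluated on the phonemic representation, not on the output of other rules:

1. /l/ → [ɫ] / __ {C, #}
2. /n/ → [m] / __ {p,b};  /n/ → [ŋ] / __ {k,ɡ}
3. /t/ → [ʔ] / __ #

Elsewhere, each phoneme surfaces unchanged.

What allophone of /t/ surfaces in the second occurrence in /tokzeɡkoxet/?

[ʔ]

Rule 3 applies to /t/ (word-final: word-finally) → [ʔ].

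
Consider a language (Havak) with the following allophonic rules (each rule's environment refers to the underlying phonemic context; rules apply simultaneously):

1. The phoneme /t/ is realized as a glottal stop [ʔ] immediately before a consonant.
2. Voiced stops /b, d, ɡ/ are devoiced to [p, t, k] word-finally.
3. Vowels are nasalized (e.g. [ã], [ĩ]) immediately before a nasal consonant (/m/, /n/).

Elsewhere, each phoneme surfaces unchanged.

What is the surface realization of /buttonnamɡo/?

[buʔtõnnãmɡo]

/b/ (word-initial): rule 2 targets it, but not word-finally → unchanged [b].
/u/ (between /b/ and /t/) fails the environment for rule 3, so it stays [u].
Rule 1 applies to /t/ (between /u/ and /t/: immediately before a consonant) → [ʔ].
/t/ (between /t/ and /o/) is in the target of rule 1 but the environment (immediately before a consonant) is not met → [t].
/o/ meets the environment for rule 3 (before a nasal consonant) → [õ].
/n/ (between /o/ and /n/): no rule targets it → [n].
/n/ stays [n].
/a/ (between /n/ and /m/) occurs before a nasal consonant → [ã] by rule 3.
/m/ — not in any rule's target class → [m].
/ɡ/ (between /m/ and /o/): rule 2 targets it, but not word-finally → unchanged [ɡ].
/o/ — word-final; rule 3 does not apply here → [o].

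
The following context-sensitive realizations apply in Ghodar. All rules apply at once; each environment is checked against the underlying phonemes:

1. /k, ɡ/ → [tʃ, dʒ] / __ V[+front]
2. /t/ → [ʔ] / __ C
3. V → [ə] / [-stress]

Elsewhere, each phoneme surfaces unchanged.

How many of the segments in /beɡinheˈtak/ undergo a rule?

4

Segments that undergo a rule: /e/ → [ə] (rule 3); /ɡ/ → [dʒ] (rule 1); /i/ → [ə] (rule 3); /e/ → [ə] (rule 3).
All other segments surface unchanged.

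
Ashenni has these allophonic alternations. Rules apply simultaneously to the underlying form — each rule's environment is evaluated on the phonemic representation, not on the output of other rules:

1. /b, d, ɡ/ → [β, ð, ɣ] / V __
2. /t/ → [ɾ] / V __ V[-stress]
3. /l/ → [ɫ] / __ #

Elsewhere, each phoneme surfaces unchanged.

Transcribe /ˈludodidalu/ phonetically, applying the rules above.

/l/ (word-initial): rule 3 targets it, but not word-finally → unchanged [l].
/u/ (between /l/ and /d/) is unaffected → [u].
/d/ (between /u/ and /o/): immediately after a vowel, so rule 1 applies → [ð].
/o/ stays [o].
/d/ — between /o/ and /i/, immediately after a vowel — surfaces as [ð] (rule 1).
/i/ (between /d/ and /d/) is unaffected → [i].
/d/ (between /i/ and /a/): immediately after a vowel, so rule 1 applies → [ð].
/a/ — not in any rule's target class → [a].
/l/ (between /a/ and /u/): rule 3 targets it, but not word-finally → unchanged [l].
/u/ (word-final): no rule targets it → [u].

[ˈluðoðiðalu]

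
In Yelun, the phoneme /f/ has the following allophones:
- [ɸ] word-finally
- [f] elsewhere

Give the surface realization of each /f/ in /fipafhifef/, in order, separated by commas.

Occurrence 1 (position 1): no conditioning environment matches → elsewhere allophone [f].
Occurrence 2 (position 5): no conditioning environment matches → elsewhere allophone [f].
Occurrence 3 (position 8): no conditioning environment matches → elsewhere allophone [f].
Occurrence 4 (position 10): word-finally → [ɸ].

[f], [f], [f], [ɸ]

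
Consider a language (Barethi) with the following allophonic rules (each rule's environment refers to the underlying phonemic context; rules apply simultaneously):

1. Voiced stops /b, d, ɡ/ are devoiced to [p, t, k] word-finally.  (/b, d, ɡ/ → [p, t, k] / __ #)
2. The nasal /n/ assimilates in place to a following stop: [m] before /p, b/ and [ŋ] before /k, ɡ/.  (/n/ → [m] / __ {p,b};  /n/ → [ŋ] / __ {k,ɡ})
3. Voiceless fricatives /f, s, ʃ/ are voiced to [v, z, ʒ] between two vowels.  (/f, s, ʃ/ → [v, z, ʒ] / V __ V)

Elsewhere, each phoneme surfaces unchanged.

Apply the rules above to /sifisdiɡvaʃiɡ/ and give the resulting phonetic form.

[sivisdiɡvaʒik]

/s/ (word-initial) is in the target of rule 3 but the environment (between two vowels) is not met → [s].
/i/ stays [i].
/f/ (between /i/ and /i/): between two vowels, so rule 3 applies → [v].
/i/ — not in any rule's target class → [i].
/s/ — between /i/ and /d/; rule 3 does not apply here → [s].
/d/ (between /s/ and /i/) is in the target of rule 1 but the environment (word-finally) is not met → [d].
/i/ (between /d/ and /ɡ/): no rule targets it → [i].
/ɡ/ — between /i/ and /v/; rule 1 does not apply here → [ɡ].
/v/ stays [v].
/a/ stays [a].
Rule 3 applies to /ʃ/ (between /a/ and /i/: between two vowels) → [ʒ].
/i/ (between /ʃ/ and /ɡ/) is unaffected → [i].
/ɡ/ — word-final, word-finally — surfaces as [k] (rule 1).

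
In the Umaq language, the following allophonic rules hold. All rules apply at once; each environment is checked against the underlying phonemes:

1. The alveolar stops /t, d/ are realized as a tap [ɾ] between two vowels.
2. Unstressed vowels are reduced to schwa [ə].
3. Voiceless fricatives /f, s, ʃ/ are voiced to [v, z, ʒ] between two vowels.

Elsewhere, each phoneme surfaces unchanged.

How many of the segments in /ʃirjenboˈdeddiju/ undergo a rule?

6

Segments that undergo a rule: /i/ → [ə] (rule 2); /e/ → [ə] (rule 2); /o/ → [ə] (rule 2); /d/ → [ɾ] (rule 1); /i/ → [ə] (rule 2); /u/ → [ə] (rule 2).
All other segments surface unchanged.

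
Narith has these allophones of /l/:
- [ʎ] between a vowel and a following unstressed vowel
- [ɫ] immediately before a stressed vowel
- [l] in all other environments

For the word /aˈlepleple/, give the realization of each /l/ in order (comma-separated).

[ɫ], [l], [l]

Occurrence 1 (position 2): immediately before a stressed vowel → [ɫ].
Occurrence 2 (position 5): no conditioning environment matches → elsewhere allophone [l].
Occurrence 3 (position 8): no conditioning environment matches → elsewhere allophone [l].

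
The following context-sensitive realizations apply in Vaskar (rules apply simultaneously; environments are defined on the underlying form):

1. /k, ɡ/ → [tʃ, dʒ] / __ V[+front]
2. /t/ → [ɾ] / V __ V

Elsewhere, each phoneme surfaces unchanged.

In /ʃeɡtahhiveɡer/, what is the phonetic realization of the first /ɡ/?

/ɡ/ (between /e/ and /t/) is in the target of rule 1 but the environment (before a front vowel) is not met → [ɡ].

[ɡ]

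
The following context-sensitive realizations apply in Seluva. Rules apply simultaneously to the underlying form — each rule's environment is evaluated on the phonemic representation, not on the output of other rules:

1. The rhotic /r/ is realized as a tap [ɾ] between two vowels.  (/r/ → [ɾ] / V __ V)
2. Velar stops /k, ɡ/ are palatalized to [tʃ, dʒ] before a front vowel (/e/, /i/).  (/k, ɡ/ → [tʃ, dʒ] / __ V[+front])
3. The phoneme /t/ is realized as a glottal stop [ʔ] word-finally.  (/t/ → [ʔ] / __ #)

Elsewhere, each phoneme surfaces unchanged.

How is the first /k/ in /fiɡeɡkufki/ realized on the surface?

[k]

/k/ (between /ɡ/ and /u/): rule 2 targets it, but not before a front vowel → unchanged [k].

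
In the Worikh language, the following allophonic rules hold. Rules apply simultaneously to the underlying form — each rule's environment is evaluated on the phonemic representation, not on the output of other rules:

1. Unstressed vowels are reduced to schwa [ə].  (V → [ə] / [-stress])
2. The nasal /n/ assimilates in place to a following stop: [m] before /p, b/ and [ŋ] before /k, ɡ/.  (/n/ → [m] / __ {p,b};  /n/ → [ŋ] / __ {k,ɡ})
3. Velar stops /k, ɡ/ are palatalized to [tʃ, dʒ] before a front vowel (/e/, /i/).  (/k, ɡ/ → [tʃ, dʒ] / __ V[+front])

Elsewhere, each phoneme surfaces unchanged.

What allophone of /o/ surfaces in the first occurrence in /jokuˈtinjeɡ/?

/o/ (between /j/ and /k/) occurs in an unstressed syllable → [ə] by rule 1.

[ə]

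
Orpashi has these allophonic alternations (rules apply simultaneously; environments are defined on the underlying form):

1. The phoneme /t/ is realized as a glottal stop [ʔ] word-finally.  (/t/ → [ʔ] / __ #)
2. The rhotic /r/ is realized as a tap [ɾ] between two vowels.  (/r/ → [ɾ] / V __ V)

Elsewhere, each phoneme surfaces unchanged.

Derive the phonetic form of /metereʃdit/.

[meteɾeʃdiʔ]

/t/ (between /e/ and /e/) is in the target of rule 1 but the environment (word-finally) is not met → [t].
/r/ (between /e/ and /e/) occurs between two vowels → [ɾ] by rule 2.
Rule 1 applies to /t/ (word-final: word-finally) → [ʔ].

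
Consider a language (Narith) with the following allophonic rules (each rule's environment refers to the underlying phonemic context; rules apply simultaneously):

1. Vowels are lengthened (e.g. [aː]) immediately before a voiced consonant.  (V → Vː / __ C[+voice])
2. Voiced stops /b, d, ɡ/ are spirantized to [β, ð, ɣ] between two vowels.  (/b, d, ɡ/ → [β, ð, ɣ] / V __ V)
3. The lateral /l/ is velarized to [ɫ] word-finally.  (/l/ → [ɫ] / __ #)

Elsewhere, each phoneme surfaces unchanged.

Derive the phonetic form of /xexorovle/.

[xexoːroːvle]

/e/ — between /x/ and /x/; rule 1 does not apply here → [e].
/o/ (between /x/ and /r/) occurs before a voiced consonant → [oː] by rule 1.
/o/ — between /r/ and /v/, before a voiced consonant — surfaces as [oː] (rule 1).
/l/ — between /v/ and /e/; rule 3 does not apply here → [l].
/e/ (word-final): rule 1 targets it, but not before a voiced consonant → unchanged [e].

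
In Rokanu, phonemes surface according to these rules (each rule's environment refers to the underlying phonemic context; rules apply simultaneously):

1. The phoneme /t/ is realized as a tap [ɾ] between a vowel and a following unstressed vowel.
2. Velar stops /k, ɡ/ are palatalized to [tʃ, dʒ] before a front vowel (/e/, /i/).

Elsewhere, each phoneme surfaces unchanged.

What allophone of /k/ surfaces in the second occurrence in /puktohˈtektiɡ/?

/k/ (between /e/ and /t/) is in the target of rule 2 but the environment (before a front vowel) is not met → [k].

[k]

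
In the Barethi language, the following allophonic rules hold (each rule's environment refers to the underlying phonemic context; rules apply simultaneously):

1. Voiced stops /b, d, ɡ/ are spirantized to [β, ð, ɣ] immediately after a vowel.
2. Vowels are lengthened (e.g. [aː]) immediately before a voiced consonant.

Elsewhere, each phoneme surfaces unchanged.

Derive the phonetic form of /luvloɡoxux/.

[luːvloːɣoxux]

/l/ (word-initial) is unaffected → [l].
/u/ meets the environment for rule 2 (before a voiced consonant) → [uː].
/v/ — not in any rule's target class → [v].
/l/ (between /v/ and /o/) is unaffected → [l].
Rule 2 applies to /o/ (between /l/ and /ɡ/: before a voiced consonant) → [oː].
Rule 1 applies to /ɡ/ (between /o/ and /o/: immediately after a vowel) → [ɣ].
/o/ — between /ɡ/ and /x/; rule 2 does not apply here → [o].
/x/ (between /o/ and /u/): no rule targets it → [x].
/u/ (between /x/ and /x/): rule 2 targets it, but not before a voiced consonant → unchanged [u].
/x/ — not in any rule's target class → [x].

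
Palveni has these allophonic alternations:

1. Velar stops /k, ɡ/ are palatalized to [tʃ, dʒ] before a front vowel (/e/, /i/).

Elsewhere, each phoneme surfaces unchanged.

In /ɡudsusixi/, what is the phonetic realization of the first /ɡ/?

/ɡ/ — word-initial; rule 1 does not apply here → [ɡ].

[ɡ]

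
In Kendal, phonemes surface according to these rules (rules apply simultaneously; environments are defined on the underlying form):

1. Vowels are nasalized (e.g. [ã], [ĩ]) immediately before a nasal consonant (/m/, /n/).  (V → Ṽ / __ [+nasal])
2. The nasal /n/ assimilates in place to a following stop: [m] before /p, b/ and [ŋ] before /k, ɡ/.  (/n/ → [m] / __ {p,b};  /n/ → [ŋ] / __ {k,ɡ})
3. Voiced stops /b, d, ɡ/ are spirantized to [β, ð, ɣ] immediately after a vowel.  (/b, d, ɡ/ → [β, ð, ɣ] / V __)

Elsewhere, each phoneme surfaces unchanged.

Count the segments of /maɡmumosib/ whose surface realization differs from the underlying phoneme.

3

Segments that undergo a rule: /ɡ/ → [ɣ] (rule 3); /u/ → [ũ] (rule 1); /b/ → [β] (rule 3).
All other segments surface unchanged.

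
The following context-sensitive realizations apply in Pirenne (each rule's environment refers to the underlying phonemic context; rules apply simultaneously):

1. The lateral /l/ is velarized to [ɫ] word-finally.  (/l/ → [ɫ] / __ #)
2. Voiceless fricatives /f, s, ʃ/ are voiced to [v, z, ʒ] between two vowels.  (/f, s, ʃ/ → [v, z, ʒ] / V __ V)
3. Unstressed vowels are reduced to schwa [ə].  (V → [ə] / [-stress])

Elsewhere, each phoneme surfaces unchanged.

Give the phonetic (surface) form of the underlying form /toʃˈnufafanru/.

[təʃˈnuvəvənrə]

/t/ stays [t].
/o/ meets the environment for rule 3 (in an unstressed syllable) → [ə].
/ʃ/ — between /o/ and /n/; rule 2 does not apply here → [ʃ].
/n/ (between /ʃ/ and /u/) is unaffected → [n].
/u/ (between /n/ and /f/): rule 3 targets it, but not in an unstressed syllable → unchanged [u].
Rule 2 applies to /f/ (between /u/ and /a/: between two vowels) → [v].
/a/ (between /f/ and /f/): in an unstressed syllable, so rule 3 applies → [ə].
Rule 2 applies to /f/ (between /a/ and /a/: between two vowels) → [v].
/a/ meets the environment for rule 3 (in an unstressed syllable) → [ə].
/n/ (between /a/ and /r/): no rule targets it → [n].
/r/ (between /n/ and /u/): no rule targets it → [r].
/u/ meets the environment for rule 3 (in an unstressed syllable) → [ə].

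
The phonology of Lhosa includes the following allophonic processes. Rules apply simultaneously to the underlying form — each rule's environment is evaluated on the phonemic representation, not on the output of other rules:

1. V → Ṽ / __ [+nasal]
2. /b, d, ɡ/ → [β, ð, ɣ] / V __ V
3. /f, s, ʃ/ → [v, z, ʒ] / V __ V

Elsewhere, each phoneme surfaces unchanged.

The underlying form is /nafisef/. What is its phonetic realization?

/n/ stays [n].
/a/ — between /n/ and /f/; rule 1 does not apply here → [a].
/f/ meets the environment for rule 3 (between two vowels) → [v].
/i/ (between /f/ and /s/): rule 1 targets it, but not before a nasal consonant → unchanged [i].
/s/ meets the environment for rule 3 (between two vowels) → [z].
/e/ (between /s/ and /f/): rule 1 targets it, but not before a nasal consonant → unchanged [e].
/f/ (word-final) is in the target of rule 3 but the environment (between two vowels) is not met → [f].

[navizef]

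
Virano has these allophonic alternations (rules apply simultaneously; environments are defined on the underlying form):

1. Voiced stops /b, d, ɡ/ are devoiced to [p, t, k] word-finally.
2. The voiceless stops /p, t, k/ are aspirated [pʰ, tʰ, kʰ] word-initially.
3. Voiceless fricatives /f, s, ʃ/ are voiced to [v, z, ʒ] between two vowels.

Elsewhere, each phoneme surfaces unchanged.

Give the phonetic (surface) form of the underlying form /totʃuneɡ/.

Rule 2 applies to /t/ (word-initial: word-initially) → [tʰ].
/o/ stays [o].
/t/ (between /o/ and /ʃ/) is in the target of rule 2 but the environment (word-initially) is not met → [t].
/ʃ/ (between /t/ and /u/) fails the environment for rule 3, so it stays [ʃ].
/u/ (between /ʃ/ and /n/) is unaffected → [u].
/n/ stays [n].
/e/ (between /n/ and /ɡ/): no rule targets it → [e].
/ɡ/ meets the environment for rule 1 (word-finally) → [k].

[tʰotʃunek]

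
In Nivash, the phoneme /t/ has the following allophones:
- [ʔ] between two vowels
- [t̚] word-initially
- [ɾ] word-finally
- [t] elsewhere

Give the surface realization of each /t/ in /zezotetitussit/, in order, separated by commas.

Occurrence 1 (position 5): between two vowels → [ʔ].
Occurrence 2 (position 7): between two vowels → [ʔ].
Occurrence 3 (position 9): between two vowels → [ʔ].
Occurrence 4 (position 14): word-finally → [ɾ].

[ʔ], [ʔ], [ʔ], [ɾ]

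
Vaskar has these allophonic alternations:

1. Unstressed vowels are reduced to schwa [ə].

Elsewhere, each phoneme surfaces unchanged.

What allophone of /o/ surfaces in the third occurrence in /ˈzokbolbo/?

[ə]

Rule 1 applies to /o/ (word-final: in an unstressed syllable) → [ə].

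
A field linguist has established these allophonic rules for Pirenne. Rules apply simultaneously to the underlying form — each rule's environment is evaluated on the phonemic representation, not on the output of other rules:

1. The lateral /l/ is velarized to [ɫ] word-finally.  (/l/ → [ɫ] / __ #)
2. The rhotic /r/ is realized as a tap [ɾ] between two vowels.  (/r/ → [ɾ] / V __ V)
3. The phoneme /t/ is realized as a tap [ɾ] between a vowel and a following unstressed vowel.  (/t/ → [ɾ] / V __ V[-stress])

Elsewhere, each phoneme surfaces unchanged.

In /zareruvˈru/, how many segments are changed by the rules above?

2

Segments that undergo a rule: /r/ → [ɾ] (rule 2); /r/ → [ɾ] (rule 2).
All other segments surface unchanged.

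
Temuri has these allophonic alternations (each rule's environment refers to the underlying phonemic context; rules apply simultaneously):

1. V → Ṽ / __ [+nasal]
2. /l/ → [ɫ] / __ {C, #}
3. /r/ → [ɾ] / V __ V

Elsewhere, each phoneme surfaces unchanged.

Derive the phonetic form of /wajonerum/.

[wajõneɾũm]

/w/ stays [w].
/a/ (between /w/ and /j/) is in the target of rule 1 but the environment (before a nasal consonant) is not met → [a].
/j/ (between /a/ and /o/) is unaffected → [j].
/o/ meets the environment for rule 1 (before a nasal consonant) → [õ].
/n/ (between /o/ and /e/) is unaffected → [n].
/e/ (between /n/ and /r/) is in the target of rule 1 but the environment (before a nasal consonant) is not met → [e].
/r/ (between /e/ and /u/) occurs between two vowels → [ɾ] by rule 3.
/u/ meets the environment for rule 1 (before a nasal consonant) → [ũ].
/m/ — not in any rule's target class → [m].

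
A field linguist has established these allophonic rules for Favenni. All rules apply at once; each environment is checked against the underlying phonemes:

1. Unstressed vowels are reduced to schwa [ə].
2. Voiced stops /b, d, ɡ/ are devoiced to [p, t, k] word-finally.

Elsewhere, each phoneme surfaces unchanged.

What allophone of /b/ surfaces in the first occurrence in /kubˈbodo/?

[b]

/b/ (between /u/ and /b/) fails the environment for rule 2, so it stays [b].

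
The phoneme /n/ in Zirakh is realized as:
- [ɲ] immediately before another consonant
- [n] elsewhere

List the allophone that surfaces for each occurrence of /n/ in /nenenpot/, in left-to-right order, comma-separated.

Occurrence 1 (position 1): no conditioning environment matches → elsewhere allophone [n].
Occurrence 2 (position 3): no conditioning environment matches → elsewhere allophone [n].
Occurrence 3 (position 5): immediately before another consonant → [ɲ].

[n], [n], [ɲ]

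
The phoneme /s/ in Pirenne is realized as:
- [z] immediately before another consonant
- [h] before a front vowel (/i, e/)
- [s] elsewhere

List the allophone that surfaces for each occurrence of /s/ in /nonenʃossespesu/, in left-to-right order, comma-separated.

Occurrence 1 (position 8): immediately before another consonant → [z].
Occurrence 2 (position 9): before a front vowel (/i, e/) → [h].
Occurrence 3 (position 11): immediately before another consonant → [z].
Occurrence 4 (position 14): no conditioning environment matches → elsewhere allophone [s].

[z], [h], [z], [s]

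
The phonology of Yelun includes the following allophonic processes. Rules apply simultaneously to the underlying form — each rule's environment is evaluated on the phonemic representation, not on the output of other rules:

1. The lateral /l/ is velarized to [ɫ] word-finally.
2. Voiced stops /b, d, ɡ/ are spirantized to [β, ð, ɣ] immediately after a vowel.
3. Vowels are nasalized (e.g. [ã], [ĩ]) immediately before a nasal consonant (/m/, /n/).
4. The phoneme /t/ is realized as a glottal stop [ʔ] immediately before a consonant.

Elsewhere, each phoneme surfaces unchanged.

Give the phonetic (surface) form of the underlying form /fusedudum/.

/f/ (word-initial) is unaffected → [f].
/u/ (between /f/ and /s/) is in the target of rule 3 but the environment (before a nasal consonant) is not met → [u].
/s/ (between /u/ and /e/) is unaffected → [s].
/e/ (between /s/ and /d/) is in the target of rule 3 but the environment (before a nasal consonant) is not met → [e].
/d/ meets the environment for rule 2 (immediately after a vowel) → [ð].
/u/ — between /d/ and /d/; rule 3 does not apply here → [u].
/d/ meets the environment for rule 2 (immediately after a vowel) → [ð].
/u/ meets the environment for rule 3 (before a nasal consonant) → [ũ].
/m/ (word-final): no rule targets it → [m].

[fuseðuðũm]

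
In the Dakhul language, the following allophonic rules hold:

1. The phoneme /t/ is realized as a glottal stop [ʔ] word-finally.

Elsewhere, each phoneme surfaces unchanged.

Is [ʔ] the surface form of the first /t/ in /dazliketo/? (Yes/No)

No

/t/ (between /e/ and /o/) fails the environment for rule 1, so it stays [t].
The actual realization is [t], not [ʔ].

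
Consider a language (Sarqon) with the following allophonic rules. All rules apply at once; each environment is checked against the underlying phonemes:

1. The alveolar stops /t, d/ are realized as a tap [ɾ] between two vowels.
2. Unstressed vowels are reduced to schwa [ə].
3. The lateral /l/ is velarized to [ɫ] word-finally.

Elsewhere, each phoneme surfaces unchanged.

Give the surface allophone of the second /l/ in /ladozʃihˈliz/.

[l]

/l/ (between /h/ and /i/) fails the environment for rule 3, so it stays [l].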